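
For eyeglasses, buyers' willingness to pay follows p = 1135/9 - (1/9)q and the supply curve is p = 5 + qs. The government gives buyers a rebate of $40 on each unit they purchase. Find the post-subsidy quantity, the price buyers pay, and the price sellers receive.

Pre-subsidy: 1135/9 - (1/9)q = 5 + q gives q* = 109 and p* = 114.
With the rebate, buyers effectively pay pb = ps − 40, where ps is the price sellers receive.
On the curves, pb = 1135/9 - (1/9)q and ps = 5 + q; the wedge ps − pb = 40 gives 5 + q − (1135/9 - (1/9)q) = 40, so q' = 145.
Then pb = 1135/9 − (1/9)·145 = 110 and ps = 5 + 1·145 = 150.

q' = 145; buyers pay $110; sellers receive $150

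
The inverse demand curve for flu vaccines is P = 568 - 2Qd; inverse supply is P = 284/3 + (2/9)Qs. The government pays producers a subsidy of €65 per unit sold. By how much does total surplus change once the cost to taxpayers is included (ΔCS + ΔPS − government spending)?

Net change in total surplus = -€950.625

Pre-subsidy: 568 - 2Q = 284/3 + (2/9)Q gives Q* = 213 and P* = 142.
With the subsidy, sellers receive Ps = Pb + 65 for each unit, where Pb is the price buyers pay.
On the curves, Pb = 568 - 2Q and Ps = 284/3 + (2/9)Q; the wedge Ps − Pb = 65 gives 284/3 + (2/9)Q − (568 - 2Q) = 65, so Q' = 242.25.
Then Pb = 568 − 2·242.25 = 83.5 and Ps = 284/3 + (2/9)·242.25 = 148.5.
ΔCS = ½(213 + 242.25)(142 − 83.5) = 13316.0625; ΔPS = ½(213 + 242.25)(148.5 − 142) = 1479.5625.
Government spending = 65 × 242.25 = 15746.25.
Net change = 13316.0625 + 1479.5625 − 15746.25 = -950.625. The loss equals the DWL triangle ½·65·29.25.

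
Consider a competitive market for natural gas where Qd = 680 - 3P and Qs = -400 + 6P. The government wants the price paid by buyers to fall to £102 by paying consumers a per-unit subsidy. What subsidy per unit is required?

At a buyer price of 102, quantity demanded is 680 − 3·102 = 374.
Sellers supply 374 only when they receive Ps with -400 + 6·Ps = 374, i.e. Ps = 129.
s = Ps − Pb = 129 − 102 = 27.

Required subsidy s = £27 per unit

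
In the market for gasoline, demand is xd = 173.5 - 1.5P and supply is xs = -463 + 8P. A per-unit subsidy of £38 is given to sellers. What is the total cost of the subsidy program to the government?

Pre-subsidy: 173.5 - 1.5P = -463 + 8P gives P* = 67, x* = 73.
With the subsidy, sellers receive Ps = Pb + 38 for each unit, where Pb is the price buyers pay.
Supply in terms of Pb becomes xs = -463 + 8(Pb + 38) = -159 + 8Pb. Setting this equal to demand: 173.5 - 1.5Pb = -159 + 8Pb, so Pb = 35.
Sellers receive Ps = 35 + 38 = 73; x' = 173.5 − 1.5·35 = 121.
Government outlay = subsidy × quantity = 38 × 121 = 4598.

Government cost = £4598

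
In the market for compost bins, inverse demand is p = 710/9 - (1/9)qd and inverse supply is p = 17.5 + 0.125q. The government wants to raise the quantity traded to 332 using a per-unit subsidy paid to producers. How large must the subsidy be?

Required subsidy s = 17 per unit

At q = 332, from the demand curve buyers pay pb = 710/9 − (1/9)·332 = 42; from the supply curve sellers need ps = 17.5 + 0.125·332 = 59.
The subsidy must fill the gap: s = ps − pb = 59 − 42 = 17.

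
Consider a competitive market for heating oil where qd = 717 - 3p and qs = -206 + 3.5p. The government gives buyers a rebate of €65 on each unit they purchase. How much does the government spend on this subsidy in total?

Government cost = €25740

Pre-subsidy: 717 - 3p = -206 + 3.5p gives p* = 142, q* = 291.
With the rebate, buyers effectively pay pb = ps − 65, where ps is the price sellers receive.
Demand in terms of ps becomes qd = 717 − 3(ps − 65) = 912 - 3ps. Setting this equal to supply: 912 - 3ps = -206 + 3.5ps, so ps = 172.
Buyers pay pb = 172 − 65 = 107; q' = -206 + 3.5·172 = 396.
Government outlay = subsidy × quantity = 65 × 396 = 25740.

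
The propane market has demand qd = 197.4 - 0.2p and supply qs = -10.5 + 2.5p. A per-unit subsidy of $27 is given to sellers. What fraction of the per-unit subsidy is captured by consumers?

Pre-subsidy: 197.4 - 0.2p = -10.5 + 2.5p gives p* = 77, q* = 182.
With the subsidy, sellers receive ps = pb + 27 for each unit, where pb is the price buyers pay.
Supply in terms of pb becomes qs = -10.5 + 2.5(pb + 27) = 57 + 2.5pb. Setting this equal to demand: 197.4 - 0.2pb = 57 + 2.5pb, so pb = 52.
Sellers receive ps = 52 + 27 = 79; q' = 197.4 − 0.2·52 = 187.
Buyers' price falls by p* − pb = 77 − 52 = 25; sellers' price rises by ps − p* = 79 − 77 = 2.
So consumers capture 25/27 = 25/27 of each unit of subsidy.

Consumer share = 25/27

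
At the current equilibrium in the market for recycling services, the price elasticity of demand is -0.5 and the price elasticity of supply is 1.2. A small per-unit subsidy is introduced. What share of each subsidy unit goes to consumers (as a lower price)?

For a small subsidy around the equilibrium, the benefit split depends on the relative slopes, which at a point are proportional to the elasticities.
Buyer share = εs/(εs + |εd|) = 1.2/(1.2 + 0.5) = 12/17; seller share = |εd|/(εs + |εd|) = 5/17.

Consumer share = 12/17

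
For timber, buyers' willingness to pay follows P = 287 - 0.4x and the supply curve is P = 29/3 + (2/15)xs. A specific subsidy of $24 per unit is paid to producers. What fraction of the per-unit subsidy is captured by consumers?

Consumer share = 0.75

Pre-subsidy: 287 - 0.4x = 29/3 + (2/15)x gives x* = 520 and P* = 79.
With the subsidy, sellers receive Ps = Pb + 24 for each unit, where Pb is the price buyers pay.
On the curves, Pb = 287 - 0.4x and Ps = 29/3 + (2/15)x; the wedge Ps − Pb = 24 gives 29/3 + (2/15)x − (287 - 0.4x) = 24, so x' = 565.
Then Pb = 287 − 0.4·565 = 61 and Ps = 29/3 + (2/15)·565 = 85.
Buyers' price falls by P* − Pb = 79 − 61 = 18; sellers' price rises by Ps − P* = 85 − 79 = 6.
So consumers capture 18/24 = 0.75 of each unit of subsidy.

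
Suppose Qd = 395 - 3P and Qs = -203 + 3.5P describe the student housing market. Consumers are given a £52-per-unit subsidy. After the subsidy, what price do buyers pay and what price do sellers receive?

Buyers pay £64; sellers receive £116

Pre-subsidy: 395 - 3P = -203 + 3.5P gives P* = 92, Q* = 119.
With the rebate, buyers effectively pay Pb = Ps − 52, where Ps is the price sellers receive.
Demand in terms of Ps becomes Qd = 395 − 3(Ps − 52) = 551 - 3Ps. Setting this equal to supply: 551 - 3Ps = -203 + 3.5Ps, so Ps = 116.
Buyers pay Pb = 116 − 52 = 64; Q' = -203 + 3.5·116 = 203.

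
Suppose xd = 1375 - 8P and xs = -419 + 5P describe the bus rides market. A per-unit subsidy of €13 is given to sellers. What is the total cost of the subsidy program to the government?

Government cost = €4043

Pre-subsidy: 1375 - 8P = -419 + 5P gives P* = 138, x* = 271.
With the subsidy, sellers receive Ps = Pb + 13 for each unit, where Pb is the price buyers pay.
Supply in terms of Pb becomes xs = -419 + 5(Pb + 13) = -354 + 5Pb. Setting this equal to demand: 1375 - 8Pb = -354 + 5Pb, so Pb = 133.
Sellers receive Ps = 133 + 13 = 146; x' = 1375 − 8·133 = 311.
Government outlay = subsidy × quantity = 13 × 311 = 4043.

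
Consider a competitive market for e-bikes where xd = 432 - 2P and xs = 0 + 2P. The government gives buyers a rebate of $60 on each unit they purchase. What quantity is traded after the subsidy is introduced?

x' = 276

Pre-subsidy: 432 - 2P = 0 + 2P gives P* = 108, x* = 216.
With the rebate, buyers effectively pay Pb = Ps − 60, where Ps is the price sellers receive.
Demand in terms of Ps becomes xd = 432 − 2(Ps − 60) = 552 - 2Ps. Setting this equal to supply: 552 - 2Ps = 0 + 2Ps, so Ps = 138.
Buyers pay Pb = 138 − 60 = 78; x' = 0 + 2·138 = 276.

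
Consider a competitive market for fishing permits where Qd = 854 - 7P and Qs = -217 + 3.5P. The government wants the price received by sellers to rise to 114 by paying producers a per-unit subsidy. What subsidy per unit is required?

At a seller price of 114, quantity supplied is -217 + 3.5·114 = 182.
Buyers absorb 182 only when they pay Pb with 854 − 7·Pb = 182, i.e. Pb = 96.
s = Ps − Pb = 114 − 96 = 18.

Required subsidy s = 18 per unit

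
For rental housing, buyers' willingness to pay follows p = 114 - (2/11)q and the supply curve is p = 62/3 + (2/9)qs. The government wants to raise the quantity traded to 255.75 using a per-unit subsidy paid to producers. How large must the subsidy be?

At q = 255.75, from the demand curve buyers pay pb = 114 − (2/11)·255.75 = 67.5; from the supply curve sellers need ps = 62/3 + (2/9)·255.75 = 77.5.
The subsidy must fill the gap: s = ps − pb = 77.5 − 67.5 = 10.

Required subsidy s = 10 per unit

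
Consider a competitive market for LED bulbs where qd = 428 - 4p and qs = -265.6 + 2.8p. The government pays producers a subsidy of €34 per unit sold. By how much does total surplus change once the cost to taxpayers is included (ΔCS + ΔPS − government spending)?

Net change in total surplus = -€952

Pre-subsidy: 428 - 4p = -265.6 + 2.8p gives p* = 102, q* = 20.
With the subsidy, sellers receive ps = pb + 34 for each unit, where pb is the price buyers pay.
Supply in terms of pb becomes qs = -265.6 + 2.8(pb + 34) = -170.4 + 2.8pb. Setting this equal to demand: 428 - 4pb = -170.4 + 2.8pb, so pb = 88.
Sellers receive ps = 88 + 34 = 122; q' = 428 − 4·88 = 76.
ΔCS = ½(20 + 76)(102 − 88) = 672; ΔPS = ½(20 + 76)(122 − 102) = 960.
Government spending = 34 × 76 = 2584.
Net change = 672 + 960 − 2584 = -952. The loss equals the DWL triangle ½·34·56.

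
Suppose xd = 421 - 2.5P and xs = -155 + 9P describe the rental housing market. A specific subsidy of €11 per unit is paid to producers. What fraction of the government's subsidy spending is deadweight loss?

DWL / government spending = 495/14596

Pre-subsidy: 421 - 2.5P = -155 + 9P gives P* = 1152/23, x* = 6803/23.
With the subsidy, sellers receive Ps = Pb + 11 for each unit, where Pb is the price buyers pay.
Supply in terms of Pb becomes xs = -155 + 9(Pb + 11) = -56 + 9Pb. Setting this equal to demand: 421 - 2.5Pb = -56 + 9Pb, so Pb = 954/23.
Sellers receive Ps = 954/23 + 11 = 1207/23; x' = 421 − 2.5·(954/23) = 7298/23.
ΔCS = ½(6803/23 + 7298/23)(1152/23 − 954/23) = 1395999/529; ΔPS = ½(6803/23 + 7298/23)(1207/23 − 1152/23) = 775555/1058.
Government spending = 11 × 7298/23 = 80278/23.
DWL = ½ × 11 × (7298/23 − 6803/23) = 5445/46; fraction = (5445/46) / (80278/23) = 495/14596.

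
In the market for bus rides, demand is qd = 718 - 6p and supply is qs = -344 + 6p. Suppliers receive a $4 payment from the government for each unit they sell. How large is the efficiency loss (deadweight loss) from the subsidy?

Pre-subsidy: 718 - 6p = -344 + 6p gives p* = 88.5, q* = 187.
With the subsidy, sellers receive ps = pb + 4 for each unit, where pb is the price buyers pay.
Supply in terms of pb becomes qs = -344 + 6(pb + 4) = -320 + 6pb. Setting this equal to demand: 718 - 6pb = -320 + 6pb, so pb = 86.5.
Sellers receive ps = 86.5 + 4 = 90.5; q' = 718 − 6·86.5 = 199.
The subsidy expands output by 199 − 187 = 12 past the efficient level; on those units the gap between marginal cost and willingness to pay runs from 0 up to 4.
DWL = ½ × 4 × 12 = 24.

Deadweight loss = $24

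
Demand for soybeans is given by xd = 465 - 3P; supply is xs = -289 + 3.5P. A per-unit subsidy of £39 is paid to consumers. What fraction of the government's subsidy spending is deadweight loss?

DWL / government spending = 0.175

Pre-subsidy: 465 - 3P = -289 + 3.5P gives P* = 116, x* = 117.
With the rebate, buyers effectively pay Pb = Ps − 39, where Ps is the price sellers receive.
Demand in terms of Ps becomes xd = 465 − 3(Ps − 39) = 582 - 3Ps. Setting this equal to supply: 582 - 3Ps = -289 + 3.5Ps, so Ps = 134.
Buyers pay Pb = 134 − 39 = 95; x' = -289 + 3.5·134 = 180.
ΔCS = ½(117 + 180)(116 − 95) = 3118.5; ΔPS = ½(117 + 180)(134 − 116) = 2673.
Government spending = 39 × 180 = 7020.
DWL = ½ × 39 × (180 − 117) = 1228.5; fraction = 1228.5 / 7020 = 0.175.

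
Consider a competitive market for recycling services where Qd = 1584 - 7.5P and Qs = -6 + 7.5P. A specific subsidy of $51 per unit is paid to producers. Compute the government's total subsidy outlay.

Government cost = $49992.75

Pre-subsidy: 1584 - 7.5P = -6 + 7.5P gives P* = 106, Q* = 789.
With the subsidy, sellers receive Ps = Pb + 51 for each unit, where Pb is the price buyers pay.
Supply in terms of Pb becomes Qs = -6 + 7.5(Pb + 51) = 376.5 + 7.5Pb. Setting this equal to demand: 1584 - 7.5Pb = 376.5 + 7.5Pb, so Pb = 80.5.
Sellers receive Ps = 80.5 + 51 = 131.5; Q' = 1584 − 7.5·80.5 = 980.25.
Government outlay = subsidy × quantity = 51 × 980.25 = 49992.75.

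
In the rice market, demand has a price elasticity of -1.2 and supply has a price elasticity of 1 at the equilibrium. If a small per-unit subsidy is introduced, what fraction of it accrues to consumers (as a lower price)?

For a small subsidy around the equilibrium, the benefit split depends on the relative slopes, which at a point are proportional to the elasticities.
Buyer share = εs/(εs + |εd|) = 1/(1 + 1.2) = 5/11; seller share = |εd|/(εs + |εd|) = 6/11.

Consumer share = 5/11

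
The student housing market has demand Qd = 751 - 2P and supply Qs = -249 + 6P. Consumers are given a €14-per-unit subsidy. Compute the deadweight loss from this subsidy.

Deadweight loss = €147

Pre-subsidy: 751 - 2P = -249 + 6P gives P* = 125, Q* = 501.
With the rebate, buyers effectively pay Pb = Ps − 14, where Ps is the price sellers receive.
Demand in terms of Ps becomes Qd = 751 − 2(Ps − 14) = 779 - 2Ps. Setting this equal to supply: 779 - 2Ps = -249 + 6Ps, so Ps = 128.5.
Buyers pay Pb = 128.5 − 14 = 114.5; Q' = -249 + 6·128.5 = 522.
The subsidy expands output by 522 − 501 = 21 past the efficient level; on those units the gap between marginal cost and willingness to pay runs from 0 up to 14.
DWL = ½ × 14 × 21 = 147.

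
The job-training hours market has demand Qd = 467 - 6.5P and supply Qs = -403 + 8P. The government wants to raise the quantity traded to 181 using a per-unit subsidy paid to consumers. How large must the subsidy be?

Required subsidy s = 29 per unit

At Q = 181, invert demand for the buyer price: Pb = (467 − 181)/6.5 = 44; invert supply for the seller price: Ps = (181 − (-403))/8 = 73.
The subsidy must fill the gap: s = Ps − Pb = 73 − 44 = 29.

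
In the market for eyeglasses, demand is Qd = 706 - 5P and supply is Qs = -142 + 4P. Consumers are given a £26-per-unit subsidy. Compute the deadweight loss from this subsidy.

Pre-subsidy: 706 - 5P = -142 + 4P gives P* = 848/9, Q* = 2114/9.
With the rebate, buyers effectively pay Pb = Ps − 26, where Ps is the price sellers receive.
Demand in terms of Ps becomes Qd = 706 − 5(Ps − 26) = 836 - 5Ps. Setting this equal to supply: 836 - 5Ps = -142 + 4Ps, so Ps = 326/3.
Buyers pay Pb = 326/3 − 26 = 248/3; Q' = -142 + 4·(326/3) = 878/3.
The subsidy expands output by 878/3 − 2114/9 = 520/9 past the efficient level; on those units the gap between marginal cost and willingness to pay runs from 0 up to 26.
DWL = ½ × 26 × 520/9 = 6760/9.

Deadweight loss = 6760/9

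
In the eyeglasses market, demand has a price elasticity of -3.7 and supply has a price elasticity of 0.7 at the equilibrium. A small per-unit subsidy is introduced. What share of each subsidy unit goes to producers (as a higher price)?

Producer share = 37/44

For a small subsidy around the equilibrium, the benefit split depends on the relative slopes, which at a point are proportional to the elasticities.
Buyer share = εs/(εs + |εd|) = 0.7/(0.7 + 3.7) = 7/44; seller share = |εd|/(εs + |εd|) = 37/44.
So producers capture 37/44 of the subsidy.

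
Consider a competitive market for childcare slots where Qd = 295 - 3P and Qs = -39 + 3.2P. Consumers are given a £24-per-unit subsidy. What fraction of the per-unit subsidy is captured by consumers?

Pre-subsidy: 295 - 3P = -39 + 3.2P gives P* = 1670/31, Q* = 4135/31.
With the rebate, buyers effectively pay Pb = Ps − 24, where Ps is the price sellers receive.
Demand in terms of Ps becomes Qd = 295 − 3(Ps − 24) = 367 - 3Ps. Setting this equal to supply: 367 - 3Ps = -39 + 3.2Ps, so Ps = 2030/31.
Buyers pay Pb = 2030/31 − 24 = 1286/31; Q' = -39 + 3.2·(2030/31) = 5287/31.
Buyers' price falls by P* − Pb = 1670/31 − 1286/31 = 384/31; sellers' price rises by Ps − P* = 2030/31 − 1670/31 = 360/31.
So consumers capture (384/31)/24 = 16/31 of each unit of subsidy.

Consumer share = 16/31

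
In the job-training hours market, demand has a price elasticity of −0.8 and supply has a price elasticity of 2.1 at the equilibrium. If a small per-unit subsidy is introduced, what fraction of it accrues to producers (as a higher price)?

For a small subsidy around the equilibrium, the benefit split depends on the relative slopes, which at a point are proportional to the elasticities.
Buyer share = εs/(εs + |εd|) = 2.1/(2.1 + 0.8) = 21/29; seller share = |εd|/(εs + |εd|) = 8/29.
So producers capture 8/29 of the subsidy.

Producer share = 8/29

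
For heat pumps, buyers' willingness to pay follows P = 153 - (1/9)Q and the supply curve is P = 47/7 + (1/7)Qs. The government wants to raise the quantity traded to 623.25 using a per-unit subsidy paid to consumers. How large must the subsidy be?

At Q = 623.25, from the demand curve buyers pay Pb = 153 − (1/9)·623.25 = 83.75; from the supply curve sellers need Ps = 47/7 + (1/7)·623.25 = 95.75.
The subsidy must fill the gap: s = Ps − Pb = 95.75 − 83.75 = 12.

Required subsidy s = 12 per unit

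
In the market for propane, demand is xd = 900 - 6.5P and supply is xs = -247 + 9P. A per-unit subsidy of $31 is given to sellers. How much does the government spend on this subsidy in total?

Pre-subsidy: 900 - 6.5P = -247 + 9P gives P* = 74, x* = 419.
With the subsidy, sellers receive Ps = Pb + 31 for each unit, where Pb is the price buyers pay.
Supply in terms of Pb becomes xs = -247 + 9(Pb + 31) = 32 + 9Pb. Setting this equal to demand: 900 - 6.5Pb = 32 + 9Pb, so Pb = 56.
Sellers receive Ps = 56 + 31 = 87; x' = 900 − 6.5·56 = 536.
Government outlay = subsidy × quantity = 31 × 536 = 16616.

Government cost = $16616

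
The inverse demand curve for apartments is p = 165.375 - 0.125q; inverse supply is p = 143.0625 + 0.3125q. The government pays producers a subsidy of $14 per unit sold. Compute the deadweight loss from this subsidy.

Pre-subsidy: 165.375 - 0.125q = 143.0625 + 0.3125q gives q* = 51 and p* = 159.
With the subsidy, sellers receive ps = pb + 14 for each unit, where pb is the price buyers pay.
On the curves, pb = 165.375 - 0.125q and ps = 143.0625 + 0.3125q; the wedge ps − pb = 14 gives 143.0625 + 0.3125q − (165.375 - 0.125q) = 14, so q' = 83.
Then pb = 165.375 − 0.125·83 = 155 and ps = 143.0625 + 0.3125·83 = 169.
The subsidy expands output by 83 − 51 = 32 past the efficient level; on those units the gap between marginal cost and willingness to pay runs from 0 up to 14.
DWL = ½ × 14 × 32 = 224.

Deadweight loss = $224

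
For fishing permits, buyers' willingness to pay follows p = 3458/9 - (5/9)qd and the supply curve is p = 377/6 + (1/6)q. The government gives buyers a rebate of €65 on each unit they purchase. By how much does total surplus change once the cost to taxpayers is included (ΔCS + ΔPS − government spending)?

Net change in total surplus = -€2925

Pre-subsidy: 3458/9 - (5/9)q = 377/6 + (1/6)q gives q* = 445 and p* = 137.
With the rebate, buyers effectively pay pb = ps − 65, where ps is the price sellers receive.
On the curves, pb = 3458/9 - (5/9)q and ps = 377/6 + (1/6)q; the wedge ps − pb = 65 gives 377/6 + (1/6)q − (3458/9 - (5/9)q) = 65, so q' = 535.
Then pb = 3458/9 − (5/9)·535 = 87 and ps = 377/6 + (1/6)·535 = 152.
ΔCS = ½(445 + 535)(137 − 87) = 24500; ΔPS = ½(445 + 535)(152 − 137) = 7350.
Government spending = 65 × 535 = 34775.
Net change = 24500 + 7350 − 34775 = -2925. The loss equals the DWL triangle ½·65·90.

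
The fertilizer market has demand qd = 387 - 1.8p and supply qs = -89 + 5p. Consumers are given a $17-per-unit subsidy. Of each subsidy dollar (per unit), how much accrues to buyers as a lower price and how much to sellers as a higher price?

Buyers gain $12.5 per unit; sellers gain $4.5 per unit

Pre-subsidy: 387 - 1.8p = -89 + 5p gives p* = 70, q* = 261.
With the rebate, buyers effectively pay pb = ps − 17, where ps is the price sellers receive.
Demand in terms of ps becomes qd = 387 − 1.8(ps − 17) = 417.6 - 1.8ps. Setting this equal to supply: 417.6 - 1.8ps = -89 + 5ps, so ps = 74.5.
Buyers pay pb = 74.5 − 17 = 57.5; q' = -89 + 5·74.5 = 283.5.
Buyers' price falls by p* − pb = 70 − 57.5 = 12.5; sellers' price rises by ps − p* = 74.5 − 70 = 4.5.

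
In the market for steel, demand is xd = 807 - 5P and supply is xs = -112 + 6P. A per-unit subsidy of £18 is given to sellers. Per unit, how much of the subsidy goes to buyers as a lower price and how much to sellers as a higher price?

Buyers gain 108/11 per unit; sellers gain 90/11 per unit

Pre-subsidy: 807 - 5P = -112 + 6P gives P* = 919/11, x* = 4282/11.
With the subsidy, sellers receive Ps = Pb + 18 for each unit, where Pb is the price buyers pay.
Supply in terms of Pb becomes xs = -112 + 6(Pb + 18) = -4 + 6Pb. Setting this equal to demand: 807 - 5Pb = -4 + 6Pb, so Pb = 811/11.
Sellers receive Ps = 811/11 + 18 = 1009/11; x' = 807 − 5·(811/11) = 4822/11.
Buyers' price falls by P* − Pb = 919/11 − 811/11 = 108/11; sellers' price rises by Ps − P* = 1009/11 − 919/11 = 90/11.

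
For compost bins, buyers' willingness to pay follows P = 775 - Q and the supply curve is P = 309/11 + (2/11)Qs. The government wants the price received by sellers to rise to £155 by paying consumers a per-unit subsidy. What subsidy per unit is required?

At a seller price of 155, quantity supplied is -154.5 + 5.5·155 = 698.
Buyers absorb 698 only when they pay Pb = 775 − 1·698 = 77.
s = Ps − Pb = 155 − 77 = 78.

Required subsidy s = £78 per unit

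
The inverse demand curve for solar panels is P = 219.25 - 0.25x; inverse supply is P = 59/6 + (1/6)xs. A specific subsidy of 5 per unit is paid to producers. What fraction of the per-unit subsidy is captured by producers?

Producer share = 0.4

Pre-subsidy: 219.25 - 0.25x = 59/6 + (1/6)x gives x* = 502.6 and P* = 93.6.
With the subsidy, sellers receive Ps = Pb + 5 for each unit, where Pb is the price buyers pay.
On the curves, Pb = 219.25 - 0.25x and Ps = 59/6 + (1/6)x; the wedge Ps − Pb = 5 gives 59/6 + (1/6)x − (219.25 - 0.25x) = 5, so x' = 514.6.
Then Pb = 219.25 − 0.25·514.6 = 90.6 and Ps = 59/6 + (1/6)·514.6 = 95.6.
Buyers' price falls by P* − Pb = 93.6 − 90.6 = 3; sellers' price rises by Ps − P* = 95.6 − 93.6 = 2.
So producers capture 2/5 = 0.4 of each unit of subsidy.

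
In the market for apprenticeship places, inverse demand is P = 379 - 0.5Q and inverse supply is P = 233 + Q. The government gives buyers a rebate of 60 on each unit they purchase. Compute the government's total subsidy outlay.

Government cost = 8240

Pre-subsidy: 379 - 0.5Q = 233 + Q gives Q* = 292/3 and P* = 991/3.
With the rebate, buyers effectively pay Pb = Ps − 60, where Ps is the price sellers receive.
On the curves, Pb = 379 - 0.5Q and Ps = 233 + Q; the wedge Ps − Pb = 60 gives 233 + Q − (379 - 0.5Q) = 60, so Q' = 412/3.
Then Pb = 379 − 0.5·(412/3) = 931/3 and Ps = 233 + 1·(412/3) = 1111/3.
Government outlay = subsidy × quantity = 60 × 412/3 = 8240.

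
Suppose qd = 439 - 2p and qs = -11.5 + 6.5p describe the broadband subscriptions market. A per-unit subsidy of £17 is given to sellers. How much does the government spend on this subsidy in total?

Pre-subsidy: 439 - 2p = -11.5 + 6.5p gives p* = 53, q* = 333.
With the subsidy, sellers receive ps = pb + 17 for each unit, where pb is the price buyers pay.
Supply in terms of pb becomes qs = -11.5 + 6.5(pb + 17) = 99 + 6.5pb. Setting this equal to demand: 439 - 2pb = 99 + 6.5pb, so pb = 40.
Sellers receive ps = 40 + 17 = 57; q' = 439 − 2·40 = 359.
Government outlay = subsidy × quantity = 17 × 359 = 6103.

Government cost = £6103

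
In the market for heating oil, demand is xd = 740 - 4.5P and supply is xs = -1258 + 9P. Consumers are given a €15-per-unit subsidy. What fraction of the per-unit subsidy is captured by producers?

Pre-subsidy: 740 - 4.5P = -1258 + 9P gives P* = 148, x* = 74.
With the rebate, buyers effectively pay Pb = Ps − 15, where Ps is the price sellers receive.
Demand in terms of Ps becomes xd = 740 − 4.5(Ps − 15) = 807.5 - 4.5Ps. Setting this equal to supply: 807.5 - 4.5Ps = -1258 + 9Ps, so Ps = 153.
Buyers pay Pb = 153 − 15 = 138; x' = -1258 + 9·153 = 119.
Buyers' price falls by P* − Pb = 148 − 138 = 10; sellers' price rises by Ps − P* = 153 − 148 = 5.
So producers capture 5/15 = 1/3 of each unit of subsidy.

Producer share = 1/3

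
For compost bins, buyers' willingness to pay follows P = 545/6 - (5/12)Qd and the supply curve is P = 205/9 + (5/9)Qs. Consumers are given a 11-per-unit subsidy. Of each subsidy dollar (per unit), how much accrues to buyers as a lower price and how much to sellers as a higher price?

Buyers gain 33/7 per unit; sellers gain 44/7 per unit

Pre-subsidy: 545/6 - (5/12)Q = 205/9 + (5/9)Q gives Q* = 70 and P* = 185/3.
With the rebate, buyers effectively pay Pb = Ps − 11, where Ps is the price sellers receive.
On the curves, Pb = 545/6 - (5/12)Q and Ps = 205/9 + (5/9)Q; the wedge Ps − Pb = 11 gives 205/9 + (5/9)Q − (545/6 - (5/12)Q) = 11, so Q' = 2846/35.
Then Pb = 545/6 − (5/12)·(2846/35) = 1196/21 and Ps = 205/9 + (5/9)·(2846/35) = 1427/21.
Buyers' price falls by P* − Pb = 185/3 − 1196/21 = 33/7; sellers' price rises by Ps − P* = 1427/21 − 185/3 = 44/7.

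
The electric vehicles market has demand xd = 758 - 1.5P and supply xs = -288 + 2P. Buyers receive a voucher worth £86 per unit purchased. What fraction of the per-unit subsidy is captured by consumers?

Pre-subsidy: 758 - 1.5P = -288 + 2P gives P* = 2092/7, x* = 2168/7.
With the rebate, buyers effectively pay Pb = Ps − 86, where Ps is the price sellers receive.
Demand in terms of Ps becomes xd = 758 − 1.5(Ps − 86) = 887 - 1.5Ps. Setting this equal to supply: 887 - 1.5Ps = -288 + 2Ps, so Ps = 2350/7.
Buyers pay Pb = 2350/7 − 86 = 1748/7; x' = -288 + 2·(2350/7) = 2684/7.
Buyers' price falls by P* − Pb = 2092/7 − 1748/7 = 344/7; sellers' price rises by Ps − P* = 2350/7 − 2092/7 = 258/7.
So consumers capture (344/7)/86 = 4/7 of each unit of subsidy.

Consumer share = 4/7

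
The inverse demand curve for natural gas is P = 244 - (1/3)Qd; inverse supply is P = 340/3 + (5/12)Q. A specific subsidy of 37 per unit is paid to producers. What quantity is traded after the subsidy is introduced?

Q' = 2012/9

Pre-subsidy: 244 - (1/3)Q = 340/3 + (5/12)Q gives Q* = 1568/9 and P* = 5020/27.
With the subsidy, sellers receive Ps = Pb + 37 for each unit, where Pb is the price buyers pay.
On the curves, Pb = 244 - (1/3)Q and Ps = 340/3 + (5/12)Q; the wedge Ps − Pb = 37 gives 340/3 + (5/12)Q − (244 - (1/3)Q) = 37, so Q' = 2012/9.
Then Pb = 244 − (1/3)·(2012/9) = 4576/27 and Ps = 340/3 + (5/12)·(2012/9) = 5575/27.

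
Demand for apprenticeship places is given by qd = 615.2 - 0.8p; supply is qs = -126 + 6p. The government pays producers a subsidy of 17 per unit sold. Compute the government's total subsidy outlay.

Government cost = 9180

Pre-subsidy: 615.2 - 0.8p = -126 + 6p gives p* = 109, q* = 528.
With the subsidy, sellers receive ps = pb + 17 for each unit, where pb is the price buyers pay.
Supply in terms of pb becomes qs = -126 + 6(pb + 17) = -24 + 6pb. Setting this equal to demand: 615.2 - 0.8pb = -24 + 6pb, so pb = 94.
Sellers receive ps = 94 + 17 = 111; q' = 615.2 − 0.8·94 = 540.
Government outlay = subsidy × quantity = 17 × 540 = 9180.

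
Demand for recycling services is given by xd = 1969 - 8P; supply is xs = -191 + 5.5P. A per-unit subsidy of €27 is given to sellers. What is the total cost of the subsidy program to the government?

Pre-subsidy: 1969 - 8P = -191 + 5.5P gives P* = 160, x* = 689.
With the subsidy, sellers receive Ps = Pb + 27 for each unit, where Pb is the price buyers pay.
Supply in terms of Pb becomes xs = -191 + 5.5(Pb + 27) = -42.5 + 5.5Pb. Setting this equal to demand: 1969 - 8Pb = -42.5 + 5.5Pb, so Pb = 149.
Sellers receive Ps = 149 + 27 = 176; x' = 1969 − 8·149 = 777.
Government outlay = subsidy × quantity = 27 × 777 = 20979.

Government cost = €20979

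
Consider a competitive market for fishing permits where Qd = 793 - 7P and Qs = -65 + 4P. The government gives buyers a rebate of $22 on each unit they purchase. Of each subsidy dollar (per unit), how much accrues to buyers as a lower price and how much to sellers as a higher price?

Buyers gain $8 per unit; sellers gain $14 per unit

Pre-subsidy: 793 - 7P = -65 + 4P gives P* = 78, Q* = 247.
With the rebate, buyers effectively pay Pb = Ps − 22, where Ps is the price sellers receive.
Demand in terms of Ps becomes Qd = 793 − 7(Ps − 22) = 947 - 7Ps. Setting this equal to supply: 947 - 7Ps = -65 + 4Ps, so Ps = 92.
Buyers pay Pb = 92 − 22 = 70; Q' = -65 + 4·92 = 303.
Buyers' price falls by P* − Pb = 78 − 70 = 8; sellers' price rises by Ps − P* = 92 − 78 = 14.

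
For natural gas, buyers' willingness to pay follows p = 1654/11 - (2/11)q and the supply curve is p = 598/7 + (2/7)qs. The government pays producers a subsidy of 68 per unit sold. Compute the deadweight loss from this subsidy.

Pre-subsidy: 1654/11 - (2/11)q = 598/7 + (2/7)q gives q* = 1250/9 and p* = 1126/9.
With the subsidy, sellers receive ps = pb + 68 for each unit, where pb is the price buyers pay.
On the curves, pb = 1654/11 - (2/11)q and ps = 598/7 + (2/7)q; the wedge ps − pb = 68 gives 598/7 + (2/7)q − (1654/11 - (2/11)q) = 68, so q' = 853/3.
Then pb = 1654/11 − (2/11)·(853/3) = 296/3 and ps = 598/7 + (2/7)·(853/3) = 500/3.
The subsidy expands output by 853/3 − 1250/9 = 1309/9 past the efficient level; on those units the gap between marginal cost and willingness to pay runs from 0 up to 68.
DWL = ½ × 68 × 1309/9 = 44506/9.

Deadweight loss = 44506/9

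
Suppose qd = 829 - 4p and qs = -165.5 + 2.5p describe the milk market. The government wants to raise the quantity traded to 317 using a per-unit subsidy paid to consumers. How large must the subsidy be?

At q = 317, invert demand for the buyer price: pb = (829 − 317)/4 = 128; invert supply for the seller price: ps = (317 − (-165.5))/2.5 = 193.
The subsidy must fill the gap: s = ps − pb = 193 − 128 = 65.

Required subsidy s = 65 per unit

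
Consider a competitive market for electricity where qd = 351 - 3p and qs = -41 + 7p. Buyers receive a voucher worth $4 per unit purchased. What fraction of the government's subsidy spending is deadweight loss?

Pre-subsidy: 351 - 3p = -41 + 7p gives p* = 39.2, q* = 233.4.
With the rebate, buyers effectively pay pb = ps − 4, where ps is the price sellers receive.
Demand in terms of ps becomes qd = 351 − 3(ps − 4) = 363 - 3ps. Setting this equal to supply: 363 - 3ps = -41 + 7ps, so ps = 40.4.
Buyers pay pb = 40.4 − 4 = 36.4; q' = -41 + 7·40.4 = 241.8.
ΔCS = ½(233.4 + 241.8)(39.2 − 36.4) = 665.28; ΔPS = ½(233.4 + 241.8)(40.4 − 39.2) = 285.12.
Government spending = 4 × 241.8 = 967.2.
DWL = ½ × 4 × (241.8 − 233.4) = 16.8; fraction = 16.8 / 967.2 = 7/403.

DWL / government spending = 7/403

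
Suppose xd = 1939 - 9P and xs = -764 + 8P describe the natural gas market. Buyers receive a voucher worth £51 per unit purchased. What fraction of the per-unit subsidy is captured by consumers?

Pre-subsidy: 1939 - 9P = -764 + 8P gives P* = 159, x* = 508.
With the rebate, buyers effectively pay Pb = Ps − 51, where Ps is the price sellers receive.
Demand in terms of Ps becomes xd = 1939 − 9(Ps − 51) = 2398 - 9Ps. Setting this equal to supply: 2398 - 9Ps = -764 + 8Ps, so Ps = 186.
Buyers pay Pb = 186 − 51 = 135; x' = -764 + 8·186 = 724.
Buyers' price falls by P* − Pb = 159 − 135 = 24; sellers' price rises by Ps − P* = 186 − 159 = 27.
So consumers capture 24/51 = 8/17 of each unit of subsidy.

Consumer share = 8/17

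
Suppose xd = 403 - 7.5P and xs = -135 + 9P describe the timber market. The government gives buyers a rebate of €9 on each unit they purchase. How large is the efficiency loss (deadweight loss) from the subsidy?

Deadweight loss = 3645/22

Pre-subsidy: 403 - 7.5P = -135 + 9P gives P* = 1076/33, x* = 1743/11.
With the rebate, buyers effectively pay Pb = Ps − 9, where Ps is the price sellers receive.
Demand in terms of Ps becomes xd = 403 − 7.5(Ps − 9) = 470.5 - 7.5Ps. Setting this equal to supply: 470.5 - 7.5Ps = -135 + 9Ps, so Ps = 1211/33.
Buyers pay Pb = 1211/33 − 9 = 914/33; x' = -135 + 9·(1211/33) = 2148/11.
The subsidy expands output by 2148/11 − 1743/11 = 405/11 past the efficient level; on those units the gap between marginal cost and willingness to pay runs from 0 up to 9.
DWL = ½ × 9 × 405/11 = 3645/22.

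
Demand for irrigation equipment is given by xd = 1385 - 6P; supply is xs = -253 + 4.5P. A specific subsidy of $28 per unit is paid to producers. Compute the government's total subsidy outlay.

Pre-subsidy: 1385 - 6P = -253 + 4.5P gives P* = 156, x* = 449.
With the subsidy, sellers receive Ps = Pb + 28 for each unit, where Pb is the price buyers pay.
Supply in terms of Pb becomes xs = -253 + 4.5(Pb + 28) = -127 + 4.5Pb. Setting this equal to demand: 1385 - 6Pb = -127 + 4.5Pb, so Pb = 144.
Sellers receive Ps = 144 + 28 = 172; x' = 1385 − 6·144 = 521.
Government outlay = subsidy × quantity = 28 × 521 = 14588.

Government cost = $14588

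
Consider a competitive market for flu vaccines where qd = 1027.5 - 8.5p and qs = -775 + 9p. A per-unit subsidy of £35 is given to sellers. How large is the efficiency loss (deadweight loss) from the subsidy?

Pre-subsidy: 1027.5 - 8.5p = -775 + 9p gives p* = 103, q* = 152.
With the subsidy, sellers receive ps = pb + 35 for each unit, where pb is the price buyers pay.
Supply in terms of pb becomes qs = -775 + 9(pb + 35) = -460 + 9pb. Setting this equal to demand: 1027.5 - 8.5pb = -460 + 9pb, so pb = 85.
Sellers receive ps = 85 + 35 = 120; q' = 1027.5 − 8.5·85 = 305.
The subsidy expands output by 305 − 152 = 153 past the efficient level; on those units the gap between marginal cost and willingness to pay runs from 0 up to 35.
DWL = ½ × 35 × 153 = 2677.5.

Deadweight loss = £2677.5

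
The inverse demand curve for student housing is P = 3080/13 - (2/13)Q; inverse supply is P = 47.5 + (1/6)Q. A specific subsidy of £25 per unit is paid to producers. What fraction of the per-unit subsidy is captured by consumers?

Consumer share = 0.48

Pre-subsidy: 3080/13 - (2/13)Q = 47.5 + (1/6)Q gives Q* = 591 and P* = 146.
With the subsidy, sellers receive Ps = Pb + 25 for each unit, where Pb is the price buyers pay.
On the curves, Pb = 3080/13 - (2/13)Q and Ps = 47.5 + (1/6)Q; the wedge Ps − Pb = 25 gives 47.5 + (1/6)Q − (3080/13 - (2/13)Q) = 25, so Q' = 669.
Then Pb = 3080/13 − (2/13)·669 = 134 and Ps = 47.5 + (1/6)·669 = 159.
Buyers' price falls by P* − Pb = 146 − 134 = 12; sellers' price rises by Ps − P* = 159 − 146 = 13.
So consumers capture 12/25 = 0.48 of each unit of subsidy.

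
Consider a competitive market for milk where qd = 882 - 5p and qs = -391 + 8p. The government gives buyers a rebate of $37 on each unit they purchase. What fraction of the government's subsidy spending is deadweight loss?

Pre-subsidy: 882 - 5p = -391 + 8p gives p* = 1273/13, q* = 5101/13.
With the rebate, buyers effectively pay pb = ps − 37, where ps is the price sellers receive.
Demand in terms of ps becomes qd = 882 − 5(ps − 37) = 1067 - 5ps. Setting this equal to supply: 1067 - 5ps = -391 + 8ps, so ps = 1458/13.
Buyers pay pb = 1458/13 − 37 = 977/13; q' = -391 + 8·(1458/13) = 6581/13.
ΔCS = ½(5101/13 + 6581/13)(1273/13 − 977/13) = 1728936/169; ΔPS = ½(5101/13 + 6581/13)(1458/13 − 1273/13) = 1080585/169.
Government spending = 37 × 6581/13 = 243497/13.
DWL = ½ × 37 × (6581/13 − 5101/13) = 27380/13; fraction = (27380/13) / (243497/13) = 740/6581.

DWL / government spending = 740/6581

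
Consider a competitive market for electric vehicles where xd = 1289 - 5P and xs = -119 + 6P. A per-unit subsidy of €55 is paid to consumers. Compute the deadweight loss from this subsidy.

Deadweight loss = €4125

Pre-subsidy: 1289 - 5P = -119 + 6P gives P* = 128, x* = 649.
With the rebate, buyers effectively pay Pb = Ps − 55, where Ps is the price sellers receive.
Demand in terms of Ps becomes xd = 1289 − 5(Ps − 55) = 1564 - 5Ps. Setting this equal to supply: 1564 - 5Ps = -119 + 6Ps, so Ps = 153.
Buyers pay Pb = 153 − 55 = 98; x' = -119 + 6·153 = 799.
The subsidy expands output by 799 − 649 = 150 past the efficient level; on those units the gap between marginal cost and willingness to pay runs from 0 up to 55.
DWL = ½ × 55 × 150 = 4125.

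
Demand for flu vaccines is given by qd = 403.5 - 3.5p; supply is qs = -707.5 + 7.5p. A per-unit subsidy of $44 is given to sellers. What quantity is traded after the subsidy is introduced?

Pre-subsidy: 403.5 - 3.5p = -707.5 + 7.5p gives p* = 101, q* = 50.
With the subsidy, sellers receive ps = pb + 44 for each unit, where pb is the price buyers pay.
Supply in terms of pb becomes qs = -707.5 + 7.5(pb + 44) = -377.5 + 7.5pb. Setting this equal to demand: 403.5 - 3.5pb = -377.5 + 7.5pb, so pb = 71.
Sellers receive ps = 71 + 44 = 115; q' = 403.5 − 3.5·71 = 155.

q' = 155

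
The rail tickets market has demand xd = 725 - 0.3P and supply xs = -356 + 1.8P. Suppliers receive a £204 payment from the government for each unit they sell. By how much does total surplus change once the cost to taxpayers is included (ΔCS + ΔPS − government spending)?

Pre-subsidy: 725 - 0.3P = -356 + 1.8P gives P* = 10810/21, x* = 3994/7.
With the subsidy, sellers receive Ps = Pb + 204 for each unit, where Pb is the price buyers pay.
Supply in terms of Pb becomes xs = -356 + 1.8(Pb + 204) = 11.2 + 1.8Pb. Setting this equal to demand: 725 - 0.3Pb = 11.2 + 1.8Pb, so Pb = 7138/21.
Sellers receive Ps = 7138/21 + 204 = 11422/21; x' = 725 − 0.3·(7138/21) = 21806/35.
ΔCS = ½(3994/7 + 21806/35)(10810/21 − 7138/21) = 3652416/35; ΔPS = ½(3994/7 + 21806/35)(11422/21 − 10810/21) = 608736/35.
Government spending = 204 × 21806/35 = 4448424/35.
Net change = 3652416/35 + 608736/35 − 4448424/35 = -187272/35. The loss equals the DWL triangle ½·204·1836/35.

Net change in total surplus = -187272/35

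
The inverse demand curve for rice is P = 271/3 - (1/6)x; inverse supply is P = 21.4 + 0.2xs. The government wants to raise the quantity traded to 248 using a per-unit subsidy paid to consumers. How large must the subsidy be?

Required subsidy s = 22 per unit

At x = 248, from the demand curve buyers pay Pb = 271/3 − (1/6)·248 = 49; from the supply curve sellers need Ps = 21.4 + 0.2·248 = 71.
The subsidy must fill the gap: s = Ps − Pb = 71 − 49 = 22.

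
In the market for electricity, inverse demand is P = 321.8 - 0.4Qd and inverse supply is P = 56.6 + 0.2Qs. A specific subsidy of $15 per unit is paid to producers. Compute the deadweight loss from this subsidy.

Pre-subsidy: 321.8 - 0.4Q = 56.6 + 0.2Q gives Q* = 442 and P* = 145.
With the subsidy, sellers receive Ps = Pb + 15 for each unit, where Pb is the price buyers pay.
On the curves, Pb = 321.8 - 0.4Q and Ps = 56.6 + 0.2Q; the wedge Ps − Pb = 15 gives 56.6 + 0.2Q − (321.8 - 0.4Q) = 15, so Q' = 467.
Then Pb = 321.8 − 0.4·467 = 135 and Ps = 56.6 + 0.2·467 = 150.
The subsidy expands output by 467 − 442 = 25 past the efficient level; on those units the gap between marginal cost and willingness to pay runs from 0 up to 15.
DWL = ½ × 15 × 25 = 187.5.

Deadweight loss = $187.5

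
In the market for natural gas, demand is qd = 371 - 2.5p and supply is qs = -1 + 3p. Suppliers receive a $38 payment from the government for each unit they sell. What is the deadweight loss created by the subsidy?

Pre-subsidy: 371 - 2.5p = -1 + 3p gives p* = 744/11, q* = 2221/11.
With the subsidy, sellers receive ps = pb + 38 for each unit, where pb is the price buyers pay.
Supply in terms of pb becomes qs = -1 + 3(pb + 38) = 113 + 3pb. Setting this equal to demand: 371 - 2.5pb = 113 + 3pb, so pb = 516/11.
Sellers receive ps = 516/11 + 38 = 934/11; q' = 371 − 2.5·(516/11) = 2791/11.
The subsidy expands output by 2791/11 − 2221/11 = 570/11 past the efficient level; on those units the gap between marginal cost and willingness to pay runs from 0 up to 38.
DWL = ½ × 38 × 570/11 = 10830/11.

Deadweight loss = 10830/11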